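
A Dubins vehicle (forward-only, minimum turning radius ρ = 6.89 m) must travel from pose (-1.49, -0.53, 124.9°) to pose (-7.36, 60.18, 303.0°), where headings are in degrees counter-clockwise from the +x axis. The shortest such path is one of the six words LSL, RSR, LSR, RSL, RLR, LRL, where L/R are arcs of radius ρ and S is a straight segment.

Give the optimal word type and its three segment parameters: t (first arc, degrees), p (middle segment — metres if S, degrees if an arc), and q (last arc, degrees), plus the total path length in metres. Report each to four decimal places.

RSR: t = 16.8281°, p = 55.7664 m, q = 165.0719°, L = 77.6405 m

Let ψ = atan2(Δy, Δx) = atan2(60.71, -5.87) = 95.5227° be the start→goal bearing.
Normalize: d = |goal − start| / ρ = 60.993123/6.89 = 8.852413, α = (θ_start − ψ) mod 360° = 29.3773° = 0.512730 rad, β = (θ_goal − ψ) mod 360° = 207.4773° = 3.621162 rad.
Common terms: sin α = 0.490558, cos α = 0.871408, sin β = -0.461397, cos β = -0.887194, cos(α−β) = -0.999450, d² = 78.365208. Work in radians in the unit-radius frame; every candidate has L = ρ·(t + p + q).
LSL: p² = 2 + d² − 2cos(α−β) + 2d(sin α − sin β) = 99.218310; p = √p² = 9.960839; φ = atan2(cos β − cos α, d + sin α − sin β) = -0.177482 rad; t = (φ − α) mod 2π = 5.592973 rad, q = (β − φ) mod 2π = 3.798644 rad → L = 6.89·(5.592973 + 9.960839 + 3.798644) = 6.89·19.352456 = 133.338419 m
RSR: p² = 2 + d² − 2cos(α−β) + 2d(sin β − sin α) = 65.509907; p = √p² = 8.093819; φ = atan2(cos α − cos β, d − sin α + sin β) = 0.219024 rad; t = (α − φ) mod 2π = 0.293706 rad, q = (φ − β) mod 2π = 2.881048 rad → L = 6.89·(0.293706 + 8.093819 + 2.881048) = 6.89·11.268573 = 77.640468 m
LSR: p² = d² − 2 + 2cos(α−β) + 2d(sin α + sin β) = 74.882605; p = √p² = 8.653474; φ = atan2(−cos α − cos β, d + sin α + sin β) − atan2(−2, p) = 0.228910 rad; t = (φ − α) mod 2π = 5.999365 rad, q = (φ − β) mod 2π = 2.890934 rad → L = 6.89·(5.999365 + 8.653474 + 2.890934) = 6.89·17.543772 = 120.876592 m
RSL: p² = d² − 2 + 2cos(α−β) − 2d(sin α + sin β) = 73.850010; p = √p² = 8.593603; φ = atan2(cos α + cos β, d − sin α − sin β) − atan2(2, p) = -0.230450 rad; t = (α − φ) mod 2π = 0.743180 rad, q = (β − φ) mod 2π = 3.851612 rad → L = 6.89·(0.743180 + 8.593603 + 3.851612) = 6.89·13.188395 = 90.868041 m
RLR: c = (6 − d² + 2cos(α−β) + 2d(sin α − sin β))/8 = -7.188738, |c| > 1 → infeasible
LRL: c = (6 − d² + 2cos(α−β) − 2d(sin α − sin β))/8 = -11.402289, |c| > 1 → infeasible
Shortest: RSR with L = 77.640468 m ≈ 77.6405 m
Convert RSR to answer units (arcs ×180/π): t = 0.293706·180/π = 16.8281°, p = ρ·p = 6.89·8.093819 = 55.7664 m, q = 2.881048·180/π = 165.0719°, L = 77.6405 m.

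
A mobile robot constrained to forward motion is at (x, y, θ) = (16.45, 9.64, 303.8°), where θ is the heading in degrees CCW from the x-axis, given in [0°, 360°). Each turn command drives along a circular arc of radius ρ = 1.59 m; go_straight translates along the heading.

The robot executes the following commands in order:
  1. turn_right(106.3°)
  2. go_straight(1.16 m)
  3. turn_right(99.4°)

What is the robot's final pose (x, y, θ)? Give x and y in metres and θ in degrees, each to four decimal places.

(12.4483, 8.1826, 98.1000°)

set_pose: (x, y, θ) = (16.4500, 9.6400, 303.8000°), ρ = 1.59
turn_right(106.3°): centre at ρ to the right, rotate −106.3° → (15.6069, 7.2391, 197.5000°)
go_straight(1.16): x += 1.16·cos θ, y += 1.16·sin θ → (14.5005, 6.8903, 197.5000°)
turn_right(99.4°): centre at ρ to the right, rotate −99.4° → (12.4483, 8.1826, 98.1000°)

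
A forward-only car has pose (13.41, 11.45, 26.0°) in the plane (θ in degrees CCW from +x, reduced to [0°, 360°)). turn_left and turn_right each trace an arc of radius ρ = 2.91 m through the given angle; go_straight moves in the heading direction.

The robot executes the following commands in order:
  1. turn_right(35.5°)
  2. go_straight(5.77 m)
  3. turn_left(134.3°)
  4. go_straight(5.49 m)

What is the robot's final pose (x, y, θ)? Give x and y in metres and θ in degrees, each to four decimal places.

(20.5934, 19.7913, 124.8000°)

set_pose: (x, y, θ) = (13.4100, 11.4500, 26.0000°), ρ = 2.91
turn_right(35.5°): centre at ρ to the right, rotate −35.5° → (15.1659, 11.7046, -9.5000° ≡ 350.5000°)
go_straight(5.77): x += 5.77·cos θ, y += 5.77·sin θ → (20.8568, 10.7523, 350.5000°)
turn_left(134.3°): centre at ρ to the left, rotate +134.3° → (23.7266, 15.2831, 484.8000° ≡ 124.8000°)
go_straight(5.49): x += 5.49·cos θ, y += 5.49·sin θ → (20.5934, 19.7913, 124.8000°)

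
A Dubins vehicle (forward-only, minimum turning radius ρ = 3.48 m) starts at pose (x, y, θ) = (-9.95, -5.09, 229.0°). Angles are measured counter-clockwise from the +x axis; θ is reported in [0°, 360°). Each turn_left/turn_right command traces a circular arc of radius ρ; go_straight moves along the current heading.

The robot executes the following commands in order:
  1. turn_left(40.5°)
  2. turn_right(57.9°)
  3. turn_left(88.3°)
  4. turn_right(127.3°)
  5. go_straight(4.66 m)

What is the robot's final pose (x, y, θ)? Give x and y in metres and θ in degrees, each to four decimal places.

set_pose: (x, y, θ) = (-9.9500, -5.0900, 229.0000°), ρ = 3.48
turn_left(40.5°): centre at ρ to the left, rotate +40.5° → (-10.8035, -7.3427, 269.5000°)
turn_right(57.9°): centre at ρ to the right, rotate −57.9° → (-12.4599, -10.2764, 211.6000°)
turn_left(88.3°): centre at ρ to the left, rotate +88.3° → (-13.6532, -14.9751, 299.9000°)
turn_right(127.3°): centre at ρ to the right, rotate −127.3° → (-17.1182, -20.1609, 172.6000°)
go_straight(4.66): x += 4.66·cos θ, y += 4.66·sin θ → (-21.7394, -19.5607, 172.6000°)

(-21.7394, -19.5607, 172.6000°)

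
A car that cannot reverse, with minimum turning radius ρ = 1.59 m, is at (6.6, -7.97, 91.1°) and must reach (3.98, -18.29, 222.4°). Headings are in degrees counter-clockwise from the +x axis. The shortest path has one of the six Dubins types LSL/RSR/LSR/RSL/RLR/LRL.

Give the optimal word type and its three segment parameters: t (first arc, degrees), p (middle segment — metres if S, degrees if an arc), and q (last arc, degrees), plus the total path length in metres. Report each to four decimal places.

Let ψ = atan2(Δy, Δx) = atan2(-10.32, -2.62) = -104.2451° be the start→goal bearing.
Normalize: d = |goal − start| / ρ = 10.647385/1.59 = 6.696468, α = (θ_start − ψ) mod 360° = 195.3451° = 3.409415 rad, β = (θ_goal − ψ) mod 360° = 326.6451° = 5.701032 rad.
Common terms: sin α = -0.264632, cos α = -0.964350, sin β = -0.549824, cos β = 0.835281, cos(α−β) = -0.660002, d² = 44.842688. Work in radians in the unit-radius frame; every candidate has L = ρ·(t + p + q).
LSL: p² = 2 + d² − 2cos(α−β) + 2d(sin α − sin β) = 51.982254; p = √p² = 7.209872; φ = atan2(cos β − cos α, d + sin α − sin β) = 0.252274 rad; t = (φ − α) mod 2π = 3.126045 rad, q = (β − φ) mod 2π = 5.448758 rad → L = 1.59·(3.126045 + 7.209872 + 5.448758) = 1.59·15.784675 = 25.097633 m
RSR: p² = 2 + d² − 2cos(α−β) + 2d(sin β − sin α) = 44.343129; p = √p² = 6.659064; φ = atan2(cos α − cos β, d − sin α + sin β) = -0.273656 rad; t = (α − φ) mod 2π = 3.683070 rad, q = (φ − β) mod 2π = 0.308498 rad → L = 1.59·(3.683070 + 6.659064 + 0.308498) = 1.59·10.650632 = 16.934504 m
LSR: p² = d² − 2 + 2cos(α−β) + 2d(sin α + sin β) = 30.614733; p = √p² = 5.533058; φ = atan2(−cos α − cos β, d + sin α + sin β) − atan2(−2, p) = 0.368790 rad; t = (φ − α) mod 2π = 3.242561 rad, q = (φ − β) mod 2π = 0.950944 rad → L = 1.59·(3.242561 + 5.533058 + 0.950944) = 1.59·9.726563 = 15.465235 m
RSL: p² = d² − 2 + 2cos(α−β) − 2d(sin α + sin β) = 52.430637; p = √p² = 7.240900; φ = atan2(cos α + cos β, d − sin α − sin β) − atan2(2, p) = -0.286672 rad; t = (α − φ) mod 2π = 3.696087 rad, q = (β − φ) mod 2π = 5.987704 rad → L = 1.59·(3.696087 + 7.240900 + 5.987704) = 1.59·16.924691 = 26.910259 m
RLR: c = (6 − d² + 2cos(α−β) + 2d(sin α − sin β))/8 = -4.542891, |c| > 1 → infeasible
LRL: c = (6 − d² + 2cos(α−β) − 2d(sin α − sin β))/8 = -5.497782, |c| > 1 → infeasible
Shortest: LSR with L = 15.465235 m ≈ 15.4652 m
Convert LSR to answer units (arcs ×180/π): t = 3.242561·180/π = 185.7851°, p = ρ·p = 1.59·5.533058 = 8.7976 m, q = 0.950944·180/π = 54.4851°, L = 15.4652 m.

LSR: t = 185.7851°, p = 8.7976 m, q = 54.4851°, L = 15.4652 m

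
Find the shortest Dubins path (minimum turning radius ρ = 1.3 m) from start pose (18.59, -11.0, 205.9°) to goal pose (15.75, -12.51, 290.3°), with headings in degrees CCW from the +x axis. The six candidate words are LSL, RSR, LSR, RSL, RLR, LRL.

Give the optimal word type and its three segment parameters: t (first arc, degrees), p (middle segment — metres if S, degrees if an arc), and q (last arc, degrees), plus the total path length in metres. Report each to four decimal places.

RLR: t = 99.6258°, p = 231.2112°, q = 47.1854°, L = 8.5771 m

Let ψ = atan2(Δy, Δx) = atan2(-1.51, -2.84) = -152.0009° be the start→goal bearing.
Normalize: d = |goal − start| / ρ = 3.216473/1.3 = 2.474210, α = (θ_start − ψ) mod 360° = 357.9009° = 6.246548 rad, β = (θ_goal − ψ) mod 360° = 82.3009° = 1.436421 rad.
Common terms: sin α = -0.036629, cos α = 0.999329, sin β = 0.990985, cos β = 0.133971, cos(α−β) = 0.097583, d² = 6.121716. Work in radians in the unit-radius frame; every candidate has L = ρ·(t + p + q).
LSL: p² = 2 + d² − 2cos(α−β) + 2d(sin α − sin β) = 2.841485; p = √p² = 1.685670; φ = atan2(cos β − cos α, d + sin α − sin β) = -0.539097 rad; t = (φ − α) mod 2π = 5.780725 rad, q = (β − φ) mod 2π = 1.975518 rad → L = 1.3·(5.780725 + 1.685670 + 1.975518) = 1.3·9.441914 = 12.274488 m
RSR: p² = 2 + d² − 2cos(α−β) + 2d(sin β − sin α) = 13.011616; p = √p² = 3.607162; φ = atan2(cos α − cos β, d − sin α + sin β) = 0.242263 rad; t = (α − φ) mod 2π = 6.004286 rad, q = (φ − β) mod 2π = 5.089027 rad → L = 1.3·(6.004286 + 3.607162 + 5.089027) = 1.3·14.700474 = 19.110617 m
LSR: p² = d² − 2 + 2cos(α−β) + 2d(sin α + sin β) = 9.039439; p = √p² = 3.006566; φ = atan2(−cos α − cos β, d + sin α + sin β) − atan2(−2, p) = 0.267754 rad; t = (φ − α) mod 2π = 0.304391 rad, q = (φ − β) mod 2π = 5.114518 rad → L = 1.3·(0.304391 + 3.006566 + 5.114518) = 1.3·8.425475 = 10.953117 m
RSL: p² = d² − 2 + 2cos(α−β) − 2d(sin α + sin β) = -0.405676 < 0 → infeasible
RLR: c = (6 − d² + 2cos(α−β) + 2d(sin α − sin β))/8 = -0.626452; p = 2π − arccos c = 4.035396 rad; φ = atan2(cos α − cos β, d − sin α + sin β) = 0.242263 rad; t = (α − φ + p/2) mod 2π = 1.738798 rad, q = (α − β − t + p) mod 2π = 0.823540 rad → L = 1.3·(1.738798 + 4.035396 + 0.823540) = 1.3·6.597734 = 8.577055 m
LRL: c = (6 − d² + 2cos(α−β) − 2d(sin α − sin β))/8 = 0.644814; p = 2π − arccos c = 5.413169 rad; φ = atan2(cos β − cos α, d + sin α − sin β) = -0.539097 rad; t = (φ − α + p/2) mod 2π = 2.204125 rad, q = (β − α − t + p) mod 2π = 4.682103 rad → L = 1.3·(2.204125 + 5.413169 + 4.682103) = 1.3·12.299397 = 15.989216 m
Shortest: RLR with L = 8.577055 m ≈ 8.5771 m
Convert RLR to answer units (arcs ×180/π): t = 1.738798·180/π = 99.6258°, p = 4.035396·180/π = 231.2112°, q = 0.823540·180/π = 47.1854°, L = 8.5771 m.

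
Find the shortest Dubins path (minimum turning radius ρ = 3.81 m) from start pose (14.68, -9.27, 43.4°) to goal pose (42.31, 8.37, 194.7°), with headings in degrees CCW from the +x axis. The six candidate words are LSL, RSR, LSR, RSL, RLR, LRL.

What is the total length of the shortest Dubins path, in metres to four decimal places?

43.3153 m

Let ψ = atan2(Δy, Δx) = atan2(17.64, 27.63) = 32.5556° be the start→goal bearing.
Normalize: d = |goal − start| / ρ = 32.780886/3.81 = 8.603907, α = (θ_start − ψ) mod 360° = 10.8444° = 0.189270 rad, β = (θ_goal − ψ) mod 360° = 162.1444° = 2.829953 rad.
Common terms: sin α = 0.188142, cos α = 0.982142, sin β = 0.306620, cos β = -0.951832, cos(α−β) = -0.877146, d² = 74.027218. Work in radians in the unit-radius frame; every candidate has L = ρ·(t + p + q).
LSL: p² = 2 + d² − 2cos(α−β) + 2d(sin α − sin β) = 75.742760; p = √p² = 8.703032; φ = atan2(cos β − cos α, d + sin α − sin β) = -0.224089 rad; t = (φ − α) mod 2π = 5.869826 rad, q = (β − φ) mod 2π = 3.054042 rad → L = 3.81·(5.869826 + 8.703032 + 3.054042) = 3.81·17.626900 = 67.158489 m
RSR: p² = 2 + d² − 2cos(α−β) + 2d(sin β − sin α) = 79.820261; p = √p² = 8.934219; φ = atan2(cos α − cos β, d − sin α + sin β) = 0.218195 rad; t = (α − φ) mod 2π = 6.254260 rad, q = (φ − β) mod 2π = 3.671428 rad → L = 3.81·(6.254260 + 8.934219 + 3.671428) = 3.81·18.859906 = 71.856242 m
LSR: p² = d² − 2 + 2cos(α−β) + 2d(sin α + sin β) = 78.786690; p = √p² = 8.876187; φ = atan2(−cos α − cos β, d + sin α + sin β) − atan2(−2, p) = 0.218290 rad; t = (φ − α) mod 2π = 0.029020 rad, q = (φ − β) mod 2π = 3.671522 rad → L = 3.81·(0.029020 + 8.876187 + 3.671522) = 3.81·12.576729 = 47.917337 m
RSL: p² = d² − 2 + 2cos(α−β) − 2d(sin α + sin β) = 61.759161; p = √p² = 7.858700; φ = atan2(cos α + cos β, d − sin α − sin β) − atan2(2, p) = -0.245467 rad; t = (α − φ) mod 2π = 0.434737 rad, q = (β − φ) mod 2π = 3.075420 rad → L = 3.81·(0.434737 + 7.858700 + 3.075420) = 3.81·11.368856 = 43.315343 m
RLR: c = (6 − d² + 2cos(α−β) + 2d(sin α − sin β))/8 = -8.977533, |c| > 1 → infeasible
LRL: c = (6 − d² + 2cos(α−β) − 2d(sin α − sin β))/8 = -8.467845, |c| > 1 → infeasible
Shortest: RSL with L = 43.315343 m ≈ 43.3153 m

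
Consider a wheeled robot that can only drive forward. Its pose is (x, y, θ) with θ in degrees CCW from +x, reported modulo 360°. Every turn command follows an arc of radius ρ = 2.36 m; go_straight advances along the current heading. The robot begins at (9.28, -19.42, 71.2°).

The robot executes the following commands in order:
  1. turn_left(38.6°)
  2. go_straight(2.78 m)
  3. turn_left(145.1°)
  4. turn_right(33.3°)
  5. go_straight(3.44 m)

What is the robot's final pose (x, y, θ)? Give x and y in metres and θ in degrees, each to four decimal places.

(0.5416, -18.8629, 221.6000°)

set_pose: (x, y, θ) = (9.2800, -19.4200, 71.2000°), ρ = 2.36
turn_left(38.6°): centre at ρ to the left, rotate +38.6° → (9.2664, -17.8600, 109.8000°)
go_straight(2.78): x += 2.78·cos θ, y += 2.78·sin θ → (8.3247, -15.2444, 109.8000°)
turn_left(145.1°): centre at ρ to the left, rotate +145.1° → (3.8257, -15.4290, 254.9000°)
turn_right(33.3°): centre at ρ to the right, rotate −33.3° → (3.1141, -16.5790, 221.6000°)
go_straight(3.44): x += 3.44·cos θ, y += 3.44·sin θ → (0.5416, -18.8629, 221.6000°)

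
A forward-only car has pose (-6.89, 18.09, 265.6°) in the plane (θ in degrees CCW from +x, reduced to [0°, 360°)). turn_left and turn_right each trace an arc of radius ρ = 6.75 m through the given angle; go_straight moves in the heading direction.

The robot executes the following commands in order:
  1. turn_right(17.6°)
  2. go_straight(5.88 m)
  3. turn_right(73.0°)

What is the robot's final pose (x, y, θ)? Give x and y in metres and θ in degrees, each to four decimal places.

(-16.4111, 6.4317, 175.0000°)

set_pose: (x, y, θ) = (-6.8900, 18.0900, 265.6000°), ρ = 6.75
turn_right(17.6°): centre at ρ to the right, rotate −17.6° → (-7.3616, 16.0793, 248.0000°)
go_straight(5.88): x += 5.88·cos θ, y += 5.88·sin θ → (-9.5643, 10.6274, 248.0000°)
turn_right(73.0°): centre at ρ to the right, rotate −73.0° → (-16.4111, 6.4317, 175.0000°)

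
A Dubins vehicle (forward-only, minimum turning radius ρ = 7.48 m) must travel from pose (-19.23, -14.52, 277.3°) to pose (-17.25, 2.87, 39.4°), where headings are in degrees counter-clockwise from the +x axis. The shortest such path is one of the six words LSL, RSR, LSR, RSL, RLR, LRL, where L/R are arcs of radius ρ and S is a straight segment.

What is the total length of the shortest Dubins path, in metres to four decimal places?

Let ψ = atan2(Δy, Δx) = atan2(17.39, 1.98) = 83.5044° be the start→goal bearing.
Normalize: d = |goal − start| / ρ = 17.502357/7.48 = 2.339887, α = (θ_start − ψ) mod 360° = 193.7956° = 3.382372 rad, β = (θ_goal − ψ) mod 360° = 315.8956° = 5.513419 rad.
Common terms: sin α = -0.238460, cos α = -0.971152, sin β = -0.695967, cos β = 0.718073, cos(α−β) = -0.531399, d² = 5.475073. Work in radians in the unit-radius frame; every candidate has L = ρ·(t + p + q).
LSL: p² = 2 + d² − 2cos(α−β) + 2d(sin α − sin β) = 10.678903; p = √p² = 3.267859; φ = atan2(cos β − cos α, d + sin α − sin β) = 0.543250 rad; t = (φ − α) mod 2π = 3.444064 rad, q = (β − φ) mod 2π = 4.970169 rad → L = 7.48·(3.444064 + 3.267859 + 4.970169) = 7.48·11.682091 = 87.382044 m
RSR: p² = 2 + d² − 2cos(α−β) + 2d(sin β − sin α) = 6.396836; p = √p² = 2.529197; φ = atan2(cos α − cos β, d − sin α + sin β) = -0.731370 rad; t = (α − φ) mod 2π = 4.113742 rad, q = (φ − β) mod 2π = 0.038396 rad → L = 7.48·(4.113742 + 2.529197 + 0.038396) = 7.48·6.681335 = 49.976386 m
LSR: p² = d² − 2 + 2cos(α−β) + 2d(sin α + sin β) = -1.960632 < 0 → infeasible
RSL: p² = d² − 2 + 2cos(α−β) − 2d(sin α + sin β) = 6.785183; p = √p² = 2.604838; φ = atan2(cos α + cos β, d − sin α − sin β) − atan2(2, p) = -0.731936 rad; t = (α − φ) mod 2π = 4.114308 rad, q = (β − φ) mod 2π = 6.245355 rad → L = 7.48·(4.114308 + 2.604838 + 6.245355) = 7.48·12.964502 = 96.974474 m
RLR: c = (6 − d² + 2cos(α−β) + 2d(sin α − sin β))/8 = 0.200395; p = 2π − arccos c = 4.914151 rad; φ = atan2(cos α − cos β, d − sin α + sin β) = -0.731370 rad; t = (α − φ + p/2) mod 2π = 0.287632 rad, q = (α − β − t + p) mod 2π = 2.495471 rad → L = 7.48·(0.287632 + 4.914151 + 2.495471) = 7.48·7.697254 = 57.575461 m
LRL: c = (6 − d² + 2cos(α−β) − 2d(sin α − sin β))/8 = -0.334863; p = 2π − arccos c = 4.370929 rad; φ = atan2(cos β − cos α, d + sin α − sin β) = 0.543250 rad; t = (φ − α + p/2) mod 2π = 5.629528 rad, q = (β − α − t + p) mod 2π = 0.872448 rad → L = 7.48·(5.629528 + 4.370929 + 0.872448) = 7.48·10.872905 = 81.329333 m
Shortest: RSR with L = 49.976386 m ≈ 49.9764 m

49.9764 m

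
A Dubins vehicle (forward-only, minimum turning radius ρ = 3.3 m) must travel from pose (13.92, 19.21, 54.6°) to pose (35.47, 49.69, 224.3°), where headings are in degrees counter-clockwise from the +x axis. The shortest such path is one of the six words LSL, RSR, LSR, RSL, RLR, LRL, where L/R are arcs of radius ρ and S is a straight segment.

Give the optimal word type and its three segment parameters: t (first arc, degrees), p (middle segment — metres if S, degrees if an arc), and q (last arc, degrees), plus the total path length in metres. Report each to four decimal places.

RSL: t = 10.1251°, p = 36.1411 m, q = 179.8251°, L = 47.0815 m

Let ψ = atan2(Δy, Δx) = atan2(30.48, 21.55) = 54.7389° be the start→goal bearing.
Normalize: d = |goal − start| / ρ = 37.328714/3.3 = 11.311732, α = (θ_start − ψ) mod 360° = 359.8611° = 6.280761 rad, β = (θ_goal − ψ) mod 360° = 169.5611° = 2.959400 rad.
Common terms: sin α = -0.002424, cos α = 0.999997, sin β = 0.181187, cos β = -0.983449, cos(α−β) = -0.983885, d² = 127.955271. Work in radians in the unit-radius frame; every candidate has L = ρ·(t + p + q).
LSL: p² = 2 + d² − 2cos(α−β) + 2d(sin α − sin β) = 127.769131; p = √p² = 11.303501; φ = atan2(cos β − cos α, d + sin α − sin β) = -0.176385 rad; t = (φ − α) mod 2π = 6.109224 rad, q = (β − φ) mod 2π = 3.135785 rad → L = 3.3·(6.109224 + 11.303501 + 3.135785) = 3.3·20.548510 = 67.810083 m
RSR: p² = 2 + d² − 2cos(α−β) + 2d(sin β − sin α) = 136.076951; p = √p² = 11.665203; φ = atan2(cos α − cos β, d − sin α + sin β) = 0.170861 rad; t = (α − φ) mod 2π = 6.109900 rad, q = (φ − β) mod 2π = 3.494647 rad → L = 3.3·(6.109900 + 11.665203 + 3.494647) = 3.3·21.269749 = 70.190173 m
LSR: p² = d² − 2 + 2cos(α−β) + 2d(sin α + sin β) = 128.031731; p = √p² = 11.315111; φ = atan2(−cos α − cos β, d + sin α + sin β) − atan2(−2, p) = 0.173508 rad; t = (φ − α) mod 2π = 0.175932 rad, q = (φ − β) mod 2π = 3.497293 rad → L = 3.3·(0.175932 + 11.315111 + 3.497293) = 3.3·14.988336 = 49.461508 m
RSL: p² = d² − 2 + 2cos(α−β) − 2d(sin α + sin β) = 119.943271; p = √p² = 10.951862; φ = atan2(cos α + cos β, d − sin α − sin β) − atan2(2, p) = -0.179141 rad; t = (α − φ) mod 2π = 0.176717 rad, q = (β − φ) mod 2π = 3.138540 rad → L = 3.3·(0.176717 + 10.951862 + 3.138540) = 3.3·14.267118 = 47.081491 m
RLR: c = (6 − d² + 2cos(α−β) + 2d(sin α − sin β))/8 = -16.009619, |c| > 1 → infeasible
LRL: c = (6 − d² + 2cos(α−β) − 2d(sin α − sin β))/8 = -14.971141, |c| > 1 → infeasible
Shortest: RSL with L = 47.081491 m ≈ 47.0815 m
Convert RSL to answer units (arcs ×180/π): t = 0.176717·180/π = 10.1251°, p = ρ·p = 3.3·10.951862 = 36.1411 m, q = 3.138540·180/π = 179.8251°, L = 47.0815 m.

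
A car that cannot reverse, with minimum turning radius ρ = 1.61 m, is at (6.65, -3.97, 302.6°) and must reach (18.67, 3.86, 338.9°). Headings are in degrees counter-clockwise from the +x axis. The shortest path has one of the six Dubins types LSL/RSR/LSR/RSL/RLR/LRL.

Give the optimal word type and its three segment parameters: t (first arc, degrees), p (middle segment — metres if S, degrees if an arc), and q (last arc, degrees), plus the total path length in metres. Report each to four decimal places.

LSR: t = 102.1430°, p = 11.0062 m, q = 65.8430°, L = 15.7266 m

Let ψ = atan2(Δy, Δx) = atan2(7.83, 12.02) = 33.0808° be the start→goal bearing.
Normalize: d = |goal − start| / ρ = 14.345358/1.61 = 8.910160, α = (θ_start − ψ) mod 360° = 269.5192° = 4.703997 rad, β = (θ_goal − ψ) mod 360° = 305.8192° = 5.337552 rad.
Common terms: sin α = -0.999965, cos α = -0.008391, sin β = -0.810868, cos β = 0.585229, cos(α−β) = 0.805928, d² = 79.390957. Work in radians in the unit-radius frame; every candidate has L = ρ·(t + p + q).
LSL: p² = 2 + d² − 2cos(α−β) + 2d(sin α − sin β) = 76.409330; p = √p² = 8.741243; φ = atan2(cos β − cos α, d + sin α − sin β) = 0.067963 rad; t = (φ − α) mod 2π = 1.647150 rad, q = (β − φ) mod 2π = 5.269589 rad → L = 1.61·(1.647150 + 8.741243 + 5.269589) = 1.61·15.657983 = 25.209352 m
RSR: p² = 2 + d² − 2cos(α−β) + 2d(sin β − sin α) = 83.148871; p = √p² = 9.118600; φ = atan2(cos α − cos β, d − sin α + sin β) = -0.065146 rad; t = (α − φ) mod 2π = 4.769144 rad, q = (φ − β) mod 2π = 0.880487 rad → L = 1.61·(4.769144 + 9.118600 + 0.880487) = 1.61·14.768231 = 23.776852 m
LSR: p² = d² − 2 + 2cos(α−β) + 2d(sin α + sin β) = 46.733198; p = √p² = 6.836168; φ = atan2(−cos α − cos β, d + sin α + sin β) − atan2(−2, p) = 0.203544 rad; t = (φ − α) mod 2π = 1.782732 rad, q = (φ − β) mod 2π = 1.149178 rad → L = 1.61·(1.782732 + 6.836168 + 1.149178) = 1.61·9.768078 = 15.726605 m
RSL: p² = d² − 2 + 2cos(α−β) − 2d(sin α + sin β) = 111.272430; p = √p² = 10.548575; φ = atan2(cos α + cos β, d − sin α − sin β) − atan2(2, p) = -0.133622 rad; t = (α − φ) mod 2π = 4.837620 rad, q = (β − φ) mod 2π = 5.471174 rad → L = 1.61·(4.837620 + 10.548575 + 5.471174) = 1.61·20.857369 = 33.580364 m
RLR: c = (6 − d² + 2cos(α−β) + 2d(sin α − sin β))/8 = -9.393609, |c| > 1 → infeasible
LRL: c = (6 − d² + 2cos(α−β) − 2d(sin α − sin β))/8 = -8.551166, |c| > 1 → infeasible
Shortest: LSR with L = 15.726605 m ≈ 15.7266 m
Convert LSR to answer units (arcs ×180/π): t = 1.782732·180/π = 102.1430°, p = ρ·p = 1.61·6.836168 = 11.0062 m, q = 1.149178·180/π = 65.8430°, L = 15.7266 m.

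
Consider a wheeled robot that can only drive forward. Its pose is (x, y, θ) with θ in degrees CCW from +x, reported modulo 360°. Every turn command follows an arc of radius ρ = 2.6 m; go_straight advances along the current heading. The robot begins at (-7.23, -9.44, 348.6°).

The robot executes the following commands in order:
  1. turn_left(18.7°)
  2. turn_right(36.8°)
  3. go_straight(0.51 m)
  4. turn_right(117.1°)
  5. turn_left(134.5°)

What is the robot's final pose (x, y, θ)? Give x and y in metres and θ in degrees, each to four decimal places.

set_pose: (x, y, θ) = (-7.2300, -9.4400, 348.6000°), ρ = 2.6
turn_left(18.7°): centre at ρ to the left, rotate +18.7° → (-6.3857, -9.4702, 367.3000° ≡ 7.3000°)
turn_right(36.8°): centre at ρ to the right, rotate −36.8° → (-4.7751, -9.7862, -29.5000° ≡ 330.5000°)
go_straight(0.51): x += 0.51·cos θ, y += 0.51·sin θ → (-4.3312, -10.0374, 330.5000°)
turn_right(117.1°): centre at ρ to the right, rotate −117.1° → (-4.1802, -14.4709, 213.4000°)
turn_left(134.5°): centre at ρ to the left, rotate +134.5° → (-3.2940, -19.1837, 347.9000°)

(-3.2940, -19.1837, 347.9000°)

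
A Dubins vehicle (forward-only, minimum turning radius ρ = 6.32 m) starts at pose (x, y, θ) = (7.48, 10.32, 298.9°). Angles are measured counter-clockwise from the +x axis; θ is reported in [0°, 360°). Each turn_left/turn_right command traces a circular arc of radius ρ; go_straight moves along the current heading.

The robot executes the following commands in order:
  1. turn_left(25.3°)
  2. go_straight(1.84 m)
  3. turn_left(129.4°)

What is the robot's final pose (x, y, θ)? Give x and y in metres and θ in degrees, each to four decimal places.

(20.8128, 12.6949, 93.6000°)

set_pose: (x, y, θ) = (7.4800, 10.3200, 298.9000°), ρ = 6.32
turn_left(25.3°): centre at ρ to the left, rotate +25.3° → (9.3160, 8.2484, 324.2000°)
go_straight(1.84): x += 1.84·cos θ, y += 1.84·sin θ → (10.8084, 7.1721, 324.2000°)
turn_left(129.4°): centre at ρ to the left, rotate +129.4° → (20.8128, 12.6949, 453.6000° ≡ 93.6000°)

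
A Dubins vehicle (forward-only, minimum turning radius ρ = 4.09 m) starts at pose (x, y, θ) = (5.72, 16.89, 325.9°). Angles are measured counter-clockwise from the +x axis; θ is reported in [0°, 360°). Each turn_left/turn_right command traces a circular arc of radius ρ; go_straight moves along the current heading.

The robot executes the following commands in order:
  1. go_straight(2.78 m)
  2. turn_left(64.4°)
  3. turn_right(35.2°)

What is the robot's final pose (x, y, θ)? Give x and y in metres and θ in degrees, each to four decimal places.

set_pose: (x, y, θ) = (5.7200, 16.8900, 325.9000°), ρ = 4.09
go_straight(2.78): x += 2.78·cos θ, y += 2.78·sin θ → (8.0220, 15.3314, 325.9000°)
turn_left(64.4°): centre at ρ to the left, rotate +64.4° → (12.3785, 15.1869, 390.3000° ≡ 30.3000°)
turn_right(35.2°): centre at ρ to the right, rotate −35.2° → (14.7914, 15.7307, -4.9000° ≡ 355.1000°)

(14.7914, 15.7307, 355.1000°)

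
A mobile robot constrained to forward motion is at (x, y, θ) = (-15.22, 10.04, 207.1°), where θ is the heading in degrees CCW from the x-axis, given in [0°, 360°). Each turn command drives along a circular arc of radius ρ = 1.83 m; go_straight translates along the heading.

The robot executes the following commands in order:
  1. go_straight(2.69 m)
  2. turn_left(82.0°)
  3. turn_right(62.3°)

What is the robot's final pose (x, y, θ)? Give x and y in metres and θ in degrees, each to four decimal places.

set_pose: (x, y, θ) = (-15.2200, 10.0400, 207.1000°), ρ = 1.83
go_straight(2.69): x += 2.69·cos θ, y += 2.69·sin θ → (-17.6147, 8.8146, 207.1000°)
turn_left(82.0°): centre at ρ to the left, rotate +82.0° → (-18.5103, 6.5867, 289.1000°)
turn_right(62.3°): centre at ρ to the right, rotate −62.3° → (-18.9055, 4.7352, 226.8000°)

(-18.9055, 4.7352, 226.8000°)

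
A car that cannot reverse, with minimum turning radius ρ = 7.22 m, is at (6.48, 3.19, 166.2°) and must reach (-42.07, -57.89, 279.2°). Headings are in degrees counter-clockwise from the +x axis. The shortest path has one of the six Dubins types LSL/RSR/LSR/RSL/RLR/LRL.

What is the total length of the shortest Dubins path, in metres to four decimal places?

Let ψ = atan2(Δy, Δx) = atan2(-61.08, -48.55) = -128.4798° be the start→goal bearing.
Normalize: d = |goal − start| / ρ = 78.024797/7.22 = 10.806759, α = (θ_start − ψ) mod 360° = 294.6798° = 5.143132 rad, β = (θ_goal − ψ) mod 360° = 47.6798° = 0.832169 rad.
Common terms: sin α = -0.908656, cos α = 0.417546, sin β = 0.739393, cos β = 0.673274, cos(α−β) = -0.390731, d² = 116.786030. Work in radians in the unit-radius frame; every candidate has L = ρ·(t + p + q).
LSL: p² = 2 + d² − 2cos(α−β) + 2d(sin α − sin β) = 83.947357; p = √p² = 9.162279; φ = atan2(cos β − cos α, d + sin α − sin β) = 0.027915 rad; t = (φ − α) mod 2π = 1.167968 rad, q = (β − φ) mod 2π = 0.804254 rad → L = 7.22·(1.167968 + 9.162279 + 0.804254) = 7.22·11.134501 = 80.391098 m
RSR: p² = 2 + d² − 2cos(α−β) + 2d(sin β − sin α) = 155.187628; p = √p² = 12.457433; φ = atan2(cos α − cos β, d − sin α + sin β) = -0.020530 rad; t = (α − φ) mod 2π = 5.163662 rad, q = (φ − β) mod 2π = 5.430487 rad → L = 7.22·(5.163662 + 12.457433 + 5.430487) = 7.22·23.051581 = 166.432416 m
LSR: p² = d² − 2 + 2cos(α−β) + 2d(sin α + sin β) = 110.346210; p = √p² = 10.504580; φ = atan2(−cos α − cos β, d + sin α + sin β) − atan2(−2, p) = 0.085954 rad; t = (φ − α) mod 2π = 1.226007 rad, q = (φ − β) mod 2π = 5.536970 rad → L = 7.22·(1.226007 + 10.504580 + 5.536970) = 7.22·17.267558 = 124.671767 m
RSL: p² = d² − 2 + 2cos(α−β) − 2d(sin α + sin β) = 117.662926; p = √p² = 10.847254; φ = atan2(cos α + cos β, d − sin α − sin β) − atan2(2, p) = -0.083274 rad; t = (α − φ) mod 2π = 5.226406 rad, q = (β − φ) mod 2π = 0.915443 rad → L = 7.22·(5.226406 + 10.847254 + 0.915443) = 7.22·16.989103 = 122.661322 m
RLR: c = (6 − d² + 2cos(α−β) + 2d(sin α − sin β))/8 = -18.398454, |c| > 1 → infeasible
LRL: c = (6 − d² + 2cos(α−β) − 2d(sin α − sin β))/8 = -9.493420, |c| > 1 → infeasible
Shortest: LSL with L = 80.391098 m ≈ 80.3911 m

80.3911 m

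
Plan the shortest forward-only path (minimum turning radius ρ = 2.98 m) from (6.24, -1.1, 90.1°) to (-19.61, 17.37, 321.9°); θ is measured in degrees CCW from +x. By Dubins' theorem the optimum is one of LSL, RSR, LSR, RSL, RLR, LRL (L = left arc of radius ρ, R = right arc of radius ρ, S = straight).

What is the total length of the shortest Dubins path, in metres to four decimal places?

41.6500 m

Let ψ = atan2(Δy, Δx) = atan2(18.47, -25.85) = 144.4539° be the start→goal bearing.
Normalize: d = |goal − start| / ρ = 31.770480/2.98 = 10.661235, α = (θ_start − ψ) mod 360° = 305.6461° = 5.334530 rad, β = (θ_goal − ψ) mod 360° = 177.4461° = 3.097018 rad.
Common terms: sin α = -0.812632, cos α = 0.582776, sin β = 0.044560, cos β = -0.999007, cos(α−β) = -0.618408, d² = 113.661930. Work in radians in the unit-radius frame; every candidate has L = ρ·(t + p + q).
LSL: p² = 2 + d² − 2cos(α−β) + 2d(sin α − sin β) = 98.621289; p = √p² = 9.930825; φ = atan2(cos β − cos α, d + sin α − sin β) = -0.159961 rad; t = (φ − α) mod 2π = 0.788694 rad, q = (β − φ) mod 2π = 3.256979 rad → L = 2.98·(0.788694 + 9.930825 + 3.256979) = 2.98·13.976498 = 41.649965 m
RSR: p² = 2 + d² − 2cos(α−β) + 2d(sin β − sin α) = 135.176204; p = √p² = 11.626530; φ = atan2(cos α − cos β, d − sin α + sin β) = 0.136473 rad; t = (α − φ) mod 2π = 5.198057 rad, q = (φ − β) mod 2π = 3.322640 rad → L = 2.98·(5.198057 + 11.626530 + 3.322640) = 2.98·20.147228 = 60.038738 m
LSR: p² = d² − 2 + 2cos(α−β) + 2d(sin α + sin β) = 94.047907; p = √p² = 9.697830; φ = atan2(−cos α − cos β, d + sin α + sin β) − atan2(−2, p) = 0.245428 rad; t = (φ − α) mod 2π = 1.194083 rad, q = (φ − β) mod 2π = 3.431595 rad → L = 2.98·(1.194083 + 9.697830 + 3.431595) = 2.98·14.323509 = 42.684055 m
RSL: p² = d² − 2 + 2cos(α−β) − 2d(sin α + sin β) = 126.802319; p = √p² = 11.260654; φ = atan2(cos α + cos β, d − sin α − sin β) − atan2(2, p) = -0.212178 rad; t = (α − φ) mod 2π = 5.546708 rad, q = (β − φ) mod 2π = 3.309196 rad → L = 2.98·(5.546708 + 11.260654 + 3.309196) = 2.98·20.116558 = 59.947344 m
RLR: c = (6 − d² + 2cos(α−β) + 2d(sin α − sin β))/8 = -15.897026, |c| > 1 → infeasible
LRL: c = (6 − d² + 2cos(α−β) − 2d(sin α − sin β))/8 = -11.327661, |c| > 1 → infeasible
Shortest: LSL with L = 41.649965 m ≈ 41.6500 m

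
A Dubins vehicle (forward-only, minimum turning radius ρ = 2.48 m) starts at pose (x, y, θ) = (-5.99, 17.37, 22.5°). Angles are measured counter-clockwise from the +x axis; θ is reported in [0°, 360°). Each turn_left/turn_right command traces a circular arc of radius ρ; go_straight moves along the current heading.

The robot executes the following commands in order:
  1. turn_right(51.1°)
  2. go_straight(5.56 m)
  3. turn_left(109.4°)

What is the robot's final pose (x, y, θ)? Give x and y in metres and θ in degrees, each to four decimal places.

set_pose: (x, y, θ) = (-5.9900, 17.3700, 22.5000°), ρ = 2.48
turn_right(51.1°): centre at ρ to the right, rotate −51.1° → (-3.8538, 17.2562, -28.6000° ≡ 331.4000°)
go_straight(5.56): x += 5.56·cos θ, y += 5.56·sin θ → (1.0278, 14.5946, 331.4000°)
turn_left(109.4°): centre at ρ to the left, rotate +109.4° → (4.6630, 16.3755, 440.8000° ≡ 80.8000°)

(4.6630, 16.3755, 80.8000°)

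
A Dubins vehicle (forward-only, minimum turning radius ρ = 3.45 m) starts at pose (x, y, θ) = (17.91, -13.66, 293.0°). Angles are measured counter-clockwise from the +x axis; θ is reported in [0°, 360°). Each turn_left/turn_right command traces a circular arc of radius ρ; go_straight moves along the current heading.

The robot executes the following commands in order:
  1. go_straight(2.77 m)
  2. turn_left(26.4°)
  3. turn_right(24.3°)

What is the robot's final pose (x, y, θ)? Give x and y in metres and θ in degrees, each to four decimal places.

set_pose: (x, y, θ) = (17.9100, -13.6600, 293.0000°), ρ = 3.45
go_straight(2.77): x += 2.77·cos θ, y += 2.77·sin θ → (18.9923, -16.2098, 293.0000°)
turn_left(26.4°): centre at ρ to the left, rotate +26.4° → (19.9229, -17.4813, 319.4000°)
turn_right(24.3°): centre at ρ to the right, rotate −24.3° → (20.8019, -18.6373, 295.1000°)

(20.8019, -18.6373, 295.1000°)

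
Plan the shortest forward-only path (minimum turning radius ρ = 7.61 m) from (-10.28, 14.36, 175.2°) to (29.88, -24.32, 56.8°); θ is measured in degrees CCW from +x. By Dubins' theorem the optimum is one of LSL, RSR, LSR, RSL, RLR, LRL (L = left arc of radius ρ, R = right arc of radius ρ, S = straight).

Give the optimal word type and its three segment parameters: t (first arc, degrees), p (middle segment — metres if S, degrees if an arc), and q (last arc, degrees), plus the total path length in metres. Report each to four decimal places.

Let ψ = atan2(Δy, Δx) = atan2(-38.68, 40.16) = -43.9246° be the start→goal bearing.
Normalize: d = |goal − start| / ρ = 55.758120/7.61 = 7.326954, α = (θ_start − ψ) mod 360° = 219.1246° = 3.824445 rad, β = (θ_goal − ψ) mod 360° = 100.7246° = 1.757975 rad.
Common terms: sin α = -0.631008, cos α = -0.775776, sin β = 0.982533, cos β = -0.186088, cos(α−β) = -0.475624, d² = 53.684256. Work in radians in the unit-radius frame; every candidate has L = ρ·(t + p + q).
LSL: p² = 2 + d² − 2cos(α−β) + 2d(sin α − sin β) = 32.990815; p = √p² = 5.743763; φ = atan2(cos β − cos α, d + sin α − sin β) = 0.102847 rad; t = (φ − α) mod 2π = 2.561587 rad, q = (β − φ) mod 2π = 1.655128 rad → L = 7.61·(2.561587 + 5.743763 + 1.655128) = 7.61·9.960479 = 75.799242 m
RSR: p² = 2 + d² − 2cos(α−β) + 2d(sin β − sin α) = 80.280193; p = √p² = 8.959922; φ = atan2(cos α − cos β, d − sin α + sin β) = -0.065862 rad; t = (α − φ) mod 2π = 3.890307 rad, q = (φ − β) mod 2π = 4.459349 rad → L = 7.61·(3.890307 + 8.959922 + 4.459349) = 7.61·17.309577 = 131.725878 m
LSR: p² = d² − 2 + 2cos(α−β) + 2d(sin α + sin β) = 55.884219; p = √p² = 7.475575; φ = atan2(−cos α − cos β, d + sin α + sin β) − atan2(−2, p) = 0.386034 rad; t = (φ − α) mod 2π = 2.844774 rad, q = (φ − β) mod 2π = 4.911244 rad → L = 7.61·(2.844774 + 7.475575 + 4.911244) = 7.61·15.231593 = 115.912425 m
RSL: p² = d² − 2 + 2cos(α−β) − 2d(sin α + sin β) = 45.581796; p = √p² = 6.751429; φ = atan2(cos α + cos β, d − sin α − sin β) − atan2(2, p) = -0.425027 rad; t = (α − φ) mod 2π = 4.249472 rad, q = (β − φ) mod 2π = 2.183002 rad → L = 7.61·(4.249472 + 6.751429 + 2.183002) = 7.61·13.183903 = 100.329501 m
RLR: c = (6 − d² + 2cos(α−β) + 2d(sin α − sin β))/8 = -9.035024, |c| > 1 → infeasible
LRL: c = (6 − d² + 2cos(α−β) − 2d(sin α − sin β))/8 = -3.123852, |c| > 1 → infeasible
Shortest: LSL with L = 75.799242 m ≈ 75.7992 m
Convert LSL to answer units (arcs ×180/π): t = 2.561587·180/π = 146.7681°, p = ρ·p = 7.61·5.743763 = 43.7100 m, q = 1.655128·180/π = 94.8319°, L = 75.7992 m.

LSL: t = 146.7681°, p = 43.7100 m, q = 94.8319°, L = 75.7992 m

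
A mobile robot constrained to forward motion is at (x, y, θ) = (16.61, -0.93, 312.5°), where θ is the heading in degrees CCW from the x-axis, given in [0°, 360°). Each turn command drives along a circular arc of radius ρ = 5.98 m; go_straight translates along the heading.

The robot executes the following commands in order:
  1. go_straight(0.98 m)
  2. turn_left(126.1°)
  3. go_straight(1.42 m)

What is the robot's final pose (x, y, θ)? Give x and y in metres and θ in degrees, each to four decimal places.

(27.8237, 2.5975, 78.6000°)

set_pose: (x, y, θ) = (16.6100, -0.9300, 312.5000°), ρ = 5.98
go_straight(0.98): x += 0.98·cos θ, y += 0.98·sin θ → (17.2721, -1.6525, 312.5000°)
turn_left(126.1°): centre at ρ to the left, rotate +126.1° → (27.5430, 1.2055, 438.6000° ≡ 78.6000°)
go_straight(1.42): x += 1.42·cos θ, y += 1.42·sin θ → (27.8237, 2.5975, 78.6000°)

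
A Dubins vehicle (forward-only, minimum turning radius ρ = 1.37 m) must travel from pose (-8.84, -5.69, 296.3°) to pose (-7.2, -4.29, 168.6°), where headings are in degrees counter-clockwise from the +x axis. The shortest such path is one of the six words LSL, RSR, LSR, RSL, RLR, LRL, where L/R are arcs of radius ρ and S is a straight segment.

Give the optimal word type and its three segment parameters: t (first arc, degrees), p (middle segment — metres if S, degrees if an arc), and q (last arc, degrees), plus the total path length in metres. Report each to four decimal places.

RLR: t = 12.5354°, p = 246.1957°, q = 1.3603°, L = 6.2190 m

Let ψ = atan2(Δy, Δx) = atan2(1.40, 1.64) = 40.4860° be the start→goal bearing.
Normalize: d = |goal − start| / ρ = 2.156293/1.37 = 1.573937, α = (θ_start − ψ) mod 360° = 255.8140° = 4.464796 rad, β = (θ_goal − ψ) mod 360° = 128.1140° = 2.236011 rad.
Common terms: sin α = -0.969505, cos α = -0.245071, sin β = 0.786784, cos β = -0.617228, cos(α−β) = -0.611527, d² = 2.477276. Work in radians in the unit-radius frame; every candidate has L = ρ·(t + p + q).
LSL: p² = 2 + d² − 2cos(α−β) + 2d(sin α − sin β) = 0.171754; p = √p² = 0.414432; φ = atan2(cos β − cos α, d + sin α − sin β) = -2.026403 rad; t = (φ − α) mod 2π = 6.075171 rad, q = (β − φ) mod 2π = 4.262414 rad → L = 1.37·(6.075171 + 0.414432 + 4.262414) = 1.37·10.752017 = 14.730263 m
RSR: p² = 2 + d² − 2cos(α−β) + 2d(sin β − sin α) = 11.228907; p = √p² = 3.350956; φ = atan2(cos α − cos β, d − sin α + sin β) = 0.111290 rad; t = (α − φ) mod 2π = 4.353507 rad, q = (φ − β) mod 2π = 4.158464 rad → L = 1.37·(4.353507 + 3.350956 + 4.158464) = 1.37·11.862927 = 16.252210 m
LSR: p² = d² − 2 + 2cos(α−β) + 2d(sin α + sin β) = -1.320960 < 0 → infeasible
RSL: p² = d² − 2 + 2cos(α−β) − 2d(sin α + sin β) = -0.170596 < 0 → infeasible
RLR: c = (6 − d² + 2cos(α−β) + 2d(sin α − sin β))/8 = -0.403613; p = 2π − arccos c = 4.296926 rad; φ = atan2(cos α − cos β, d − sin α + sin β) = 0.111290 rad; t = (α − φ + p/2) mod 2π = 0.218785 rad, q = (α − β − t + p) mod 2π = 0.023742 rad → L = 1.37·(0.218785 + 4.296926 + 0.023742) = 1.37·4.539453 = 6.219050 m
LRL: c = (6 − d² + 2cos(α−β) − 2d(sin α − sin β))/8 = 0.978531; p = 2π − arccos c = 6.075597 rad; φ = atan2(cos β − cos α, d + sin α − sin β) = -2.026403 rad; t = (φ − α + p/2) mod 2π = 2.829784 rad, q = (β − α − t + p) mod 2π = 1.017027 rad → L = 1.37·(2.829784 + 6.075597 + 1.017027) = 1.37·9.922408 = 13.593699 m
Shortest: RLR with L = 6.219050 m ≈ 6.2190 m
Convert RLR to answer units (arcs ×180/π): t = 0.218785·180/π = 12.5354°, p = 4.296926·180/π = 246.1957°, q = 0.023742·180/π = 1.3603°, L = 6.2190 m.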